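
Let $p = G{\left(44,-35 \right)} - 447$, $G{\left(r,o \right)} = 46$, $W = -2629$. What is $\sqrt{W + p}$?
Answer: $i \sqrt{3030} \approx 55.045 i$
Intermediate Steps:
$p = -401$ ($p = 46 - 447 = -401$)
$\sqrt{W + p} = \sqrt{-2629 - 401} = \sqrt{-3030} = i \sqrt{3030}$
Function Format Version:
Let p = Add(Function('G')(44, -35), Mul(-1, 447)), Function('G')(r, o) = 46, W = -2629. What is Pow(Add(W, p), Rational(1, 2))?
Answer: Mul(I, Pow(3030, Rational(1, 2))) ≈ Mul(55.045, I)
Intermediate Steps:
p = -401 (p = Add(46, Mul(-1, 447)) = Add(46, -447) = -401)
Pow(Add(W, p), Rational(1, 2)) = Pow(Add(-2629, -401), Rational(1, 2)) = Pow(-3030, Rational(1, 2)) = Mul(I, Pow(3030, Rational(1, 2)))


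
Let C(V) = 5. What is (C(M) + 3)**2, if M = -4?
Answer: 64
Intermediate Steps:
(C(M) + 3)**2 = (5 + 3)**2 = 8**2 = 64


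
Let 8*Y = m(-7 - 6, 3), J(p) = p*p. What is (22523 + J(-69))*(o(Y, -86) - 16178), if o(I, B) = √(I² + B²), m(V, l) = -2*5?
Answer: -441400552 + 6821*√118361 ≈ -4.3905e+8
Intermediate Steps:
m(V, l) = -10
J(p) = p²
Y = -5/4 (Y = (⅛)*(-10) = -5/4 ≈ -1.2500)
o(I, B) = √(B² + I²)
(22523 + J(-69))*(o(Y, -86) - 16178) = (22523 + (-69)²)*(√((-86)² + (-5/4)²) - 16178) = (22523 + 4761)*(√(7396 + 25/16) - 16178) = 27284*(√(118361/16) - 16178) = 27284*(√118361/4 - 16178) = 27284*(-16178 + √118361/4) = -441400552 + 6821*√118361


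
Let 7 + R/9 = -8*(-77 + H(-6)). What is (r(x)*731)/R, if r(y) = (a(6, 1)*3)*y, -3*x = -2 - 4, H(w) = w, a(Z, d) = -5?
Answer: -7310/1971 ≈ -3.7088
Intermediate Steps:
x = 2 (x = -(-2 - 4)/3 = -1/3*(-6) = 2)
r(y) = -15*y (r(y) = (-5*3)*y = -15*y)
R = 5913 (R = -63 + 9*(-8*(-77 - 6)) = -63 + 9*(-8*(-83)) = -63 + 9*664 = -63 + 5976 = 5913)
(r(x)*731)/R = (-15*2*731)/5913 = -30*731*(1/5913) = -21930*1/5913 = -7310/1971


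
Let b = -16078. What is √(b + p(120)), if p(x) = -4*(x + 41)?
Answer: 3*I*√1858 ≈ 129.31*I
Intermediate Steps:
p(x) = -164 - 4*x (p(x) = -4*(41 + x) = -164 - 4*x)
√(b + p(120)) = √(-16078 + (-164 - 4*120)) = √(-16078 + (-164 - 480)) = √(-16078 - 644) = √(-16722) = 3*I*√1858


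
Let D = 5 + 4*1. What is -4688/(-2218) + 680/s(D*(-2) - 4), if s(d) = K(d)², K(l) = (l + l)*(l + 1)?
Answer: 250250633/118354698 ≈ 2.1144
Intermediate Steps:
D = 9 (D = 5 + 4 = 9)
K(l) = 2*l*(1 + l) (K(l) = (2*l)*(1 + l) = 2*l*(1 + l))
s(d) = 4*d²*(1 + d)² (s(d) = (2*d*(1 + d))² = 4*d²*(1 + d)²)
-4688/(-2218) + 680/s(D*(-2) - 4) = -4688/(-2218) + 680/((4*(9*(-2) - 4)²*(1 + (9*(-2) - 4))²)) = -4688*(-1/2218) + 680/((4*(-18 - 4)²*(1 + (-18 - 4))²)) = 2344/1109 + 680/((4*(-22)²*(1 - 22)²)) = 2344/1109 + 680/((4*484*(-21)²)) = 2344/1109 + 680/((4*484*441)) = 2344/1109 + 680/853776 = 2344/1109 + 680*(1/853776) = 2344/1109 + 85/106722 = 250250633/118354698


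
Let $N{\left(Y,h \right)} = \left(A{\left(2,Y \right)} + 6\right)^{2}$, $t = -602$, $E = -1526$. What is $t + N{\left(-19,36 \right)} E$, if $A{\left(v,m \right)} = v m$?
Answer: $-1563226$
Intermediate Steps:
$A{\left(v,m \right)} = m v$
$N{\left(Y,h \right)} = \left(6 + 2 Y\right)^{2}$ ($N{\left(Y,h \right)} = \left(Y 2 + 6\right)^{2} = \left(2 Y + 6\right)^{2} = \left(6 + 2 Y\right)^{2}$)
$t + N{\left(-19,36 \right)} E = -602 + 4 \left(3 - 19\right)^{2} \left(-1526\right) = -602 + 4 \left(-16\right)^{2} \left(-1526\right) = -602 + 4 \cdot 256 \left(-1526\right) = -602 + 1024 \left(-1526\right) = -602 - 1562624 = -1563226$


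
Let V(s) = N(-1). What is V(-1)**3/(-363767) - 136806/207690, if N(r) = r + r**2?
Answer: -22801/34615 ≈ -0.65870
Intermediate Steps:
V(s) = 0 (V(s) = -(1 - 1) = -1*0 = 0)
V(-1)**3/(-363767) - 136806/207690 = 0**3/(-363767) - 136806/207690 = 0*(-1/363767) - 136806*1/207690 = 0 - 22801/34615 = -22801/34615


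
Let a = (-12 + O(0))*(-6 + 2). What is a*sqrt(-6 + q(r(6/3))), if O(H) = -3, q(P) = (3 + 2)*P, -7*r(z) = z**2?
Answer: 60*I*sqrt(434)/7 ≈ 178.57*I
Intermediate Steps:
r(z) = -z**2/7
q(P) = 5*P
a = 60 (a = (-12 - 3)*(-6 + 2) = -15*(-4) = 60)
a*sqrt(-6 + q(r(6/3))) = 60*sqrt(-6 + 5*(-(6/3)**2/7)) = 60*sqrt(-6 + 5*(-(6*(1/3))**2/7)) = 60*sqrt(-6 + 5*(-1/7*2**2)) = 60*sqrt(-6 + 5*(-1/7*4)) = 60*sqrt(-6 + 5*(-4/7)) = 60*sqrt(-6 - 20/7) = 60*sqrt(-62/7) = 60*(I*sqrt(434)/7) = 60*I*sqrt(434)/7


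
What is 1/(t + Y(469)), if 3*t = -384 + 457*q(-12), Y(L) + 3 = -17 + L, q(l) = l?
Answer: -1/1507 ≈ -0.00066357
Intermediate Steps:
Y(L) = -20 + L (Y(L) = -3 + (-17 + L) = -20 + L)
t = -1956 (t = (-384 + 457*(-12))/3 = (-384 - 5484)/3 = (1/3)*(-5868) = -1956)
1/(t + Y(469)) = 1/(-1956 + (-20 + 469)) = 1/(-1956 + 449) = 1/(-1507) = -1/1507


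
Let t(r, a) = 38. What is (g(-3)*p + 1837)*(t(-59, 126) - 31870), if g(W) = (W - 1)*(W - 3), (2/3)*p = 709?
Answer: -870955352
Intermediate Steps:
p = 2127/2 (p = (3/2)*709 = 2127/2 ≈ 1063.5)
g(W) = (-1 + W)*(-3 + W)
(g(-3)*p + 1837)*(t(-59, 126) - 31870) = ((3 + (-3)² - 4*(-3))*(2127/2) + 1837)*(38 - 31870) = ((3 + 9 + 12)*(2127/2) + 1837)*(-31832) = (24*(2127/2) + 1837)*(-31832) = (25524 + 1837)*(-31832) = 27361*(-31832) = -870955352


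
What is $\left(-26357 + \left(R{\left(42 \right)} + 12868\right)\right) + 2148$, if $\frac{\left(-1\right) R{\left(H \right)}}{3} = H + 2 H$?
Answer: $-11719$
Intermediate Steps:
$R{\left(H \right)} = - 9 H$ ($R{\left(H \right)} = - 3 \left(H + 2 H\right) = - 3 \cdot 3 H = - 9 H$)
$\left(-26357 + \left(R{\left(42 \right)} + 12868\right)\right) + 2148 = \left(-26357 + \left(\left(-9\right) 42 + 12868\right)\right) + 2148 = \left(-26357 + \left(-378 + 12868\right)\right) + 2148 = \left(-26357 + 12490\right) + 2148 = -13867 + 2148 = -11719$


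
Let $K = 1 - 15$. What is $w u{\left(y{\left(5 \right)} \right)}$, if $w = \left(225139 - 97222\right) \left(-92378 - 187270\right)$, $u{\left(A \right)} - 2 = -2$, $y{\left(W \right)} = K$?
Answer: $0$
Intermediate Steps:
$K = -14$ ($K = 1 - 15 = -14$)
$y{\left(W \right)} = -14$
$u{\left(A \right)} = 0$ ($u{\left(A \right)} = 2 - 2 = 0$)
$w = -35771733216$ ($w = 127917 \left(-279648\right) = -35771733216$)
$w u{\left(y{\left(5 \right)} \right)} = \left(-35771733216\right) 0 = 0$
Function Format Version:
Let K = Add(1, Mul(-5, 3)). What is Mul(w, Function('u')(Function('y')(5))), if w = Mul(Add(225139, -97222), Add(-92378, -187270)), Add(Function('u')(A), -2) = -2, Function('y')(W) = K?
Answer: 0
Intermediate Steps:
K = -14 (K = Add(1, -15) = -14)
Function('y')(W) = -14
Function('u')(A) = 0 (Function('u')(A) = Add(2, -2) = 0)
w = -35771733216 (w = Mul(127917, -279648) = -35771733216)
Mul(w, Function('u')(Function('y')(5))) = Mul(-35771733216, 0) = 0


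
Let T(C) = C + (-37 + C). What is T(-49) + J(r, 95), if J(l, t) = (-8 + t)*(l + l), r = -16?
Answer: -2919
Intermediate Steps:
T(C) = -37 + 2*C
J(l, t) = 2*l*(-8 + t) (J(l, t) = (-8 + t)*(2*l) = 2*l*(-8 + t))
T(-49) + J(r, 95) = (-37 + 2*(-49)) + 2*(-16)*(-8 + 95) = (-37 - 98) + 2*(-16)*87 = -135 - 2784 = -2919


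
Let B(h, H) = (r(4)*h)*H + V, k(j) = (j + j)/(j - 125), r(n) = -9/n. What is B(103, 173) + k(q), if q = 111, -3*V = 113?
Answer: -3372287/84 ≈ -40146.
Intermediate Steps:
V = -113/3 (V = -⅓*113 = -113/3 ≈ -37.667)
k(j) = 2*j/(-125 + j) (k(j) = (2*j)/(-125 + j) = 2*j/(-125 + j))
B(h, H) = -113/3 - 9*H*h/4 (B(h, H) = ((-9/4)*h)*H - 113/3 = ((-9*¼)*h)*H - 113/3 = (-9*h/4)*H - 113/3 = -9*H*h/4 - 113/3 = -113/3 - 9*H*h/4)
B(103, 173) + k(q) = (-113/3 - 9/4*173*103) + 2*111/(-125 + 111) = (-113/3 - 160371/4) + 2*111/(-14) = -481565/12 + 2*111*(-1/14) = -481565/12 - 111/7 = -3372287/84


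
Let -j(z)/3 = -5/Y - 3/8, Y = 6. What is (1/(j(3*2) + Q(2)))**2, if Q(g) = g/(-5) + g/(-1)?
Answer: 1600/2401 ≈ 0.66639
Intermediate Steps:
Q(g) = -6*g/5 (Q(g) = g*(-1/5) + g*(-1) = -g/5 - g = -6*g/5)
j(z) = 29/8 (j(z) = -3*(-5/6 - 3/8) = -3*(-29/24) = 29/8)
(1/(j(3*2) + Q(2)))**2 = (1/(29/8 - 6/5*2))**2 = (1/(29/8 - 12/5))**2 = (1/(49/40))**2 = (40/49)**2 = 1600/2401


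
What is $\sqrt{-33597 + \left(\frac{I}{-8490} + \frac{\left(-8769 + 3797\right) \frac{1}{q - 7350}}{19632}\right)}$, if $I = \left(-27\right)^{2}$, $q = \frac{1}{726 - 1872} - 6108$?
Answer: $\frac{i \sqrt{22121067145787028895821790235}}{811432190065} \approx 183.3 i$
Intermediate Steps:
$q = - \frac{6999769}{1146}$ ($q = \frac{1}{-1146} - 6108 = - \frac{1}{1146} - 6108 = - \frac{6999769}{1146} \approx -6108.0$)
$I = 729$
$\sqrt{-33597 + \left(\frac{I}{-8490} + \frac{\left(-8769 + 3797\right) \frac{1}{q - 7350}}{19632}\right)} = \sqrt{-33597 + \left(\frac{729}{-8490} + \frac{\left(-8769 + 3797\right) \frac{1}{- \frac{6999769}{1146} - 7350}}{19632}\right)} = \sqrt{-33597 + \left(729 \left(- \frac{1}{8490}\right) + - \frac{4972}{- \frac{15422869}{1146}} \cdot \frac{1}{19632}\right)} = \sqrt{-33597 - \left(\frac{243}{2830} - \left(-4972\right) \left(- \frac{1146}{15422869}\right) \frac{1}{19632}\right)} = \sqrt{-33597 + \left(- \frac{243}{2830} + \frac{517992}{1402079} \cdot \frac{1}{19632}\right)} = \sqrt{-33597 + \left(- \frac{243}{2830} + \frac{21583}{1146900622}\right)} = \sqrt{-33597 - \frac{69658942814}{811432190065}} = \sqrt{- \frac{27261756948556619}{811432190065}} = \frac{i \sqrt{22121067145787028895821790235}}{811432190065}$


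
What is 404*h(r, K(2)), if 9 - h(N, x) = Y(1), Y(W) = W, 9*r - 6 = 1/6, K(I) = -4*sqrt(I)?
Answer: 3232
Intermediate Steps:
r = 37/54 (r = 2/3 + (1/9)/6 = 2/3 + (1/9)*(1/6) = 2/3 + 1/54 = 37/54 ≈ 0.68519)
h(N, x) = 8 (h(N, x) = 9 - 1*1 = 9 - 1 = 8)
404*h(r, K(2)) = 404*8 = 3232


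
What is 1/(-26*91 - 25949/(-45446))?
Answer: -45446/107499287 ≈ -0.00042276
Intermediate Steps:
1/(-26*91 - 25949/(-45446)) = 1/(-2366 - 25949*(-1/45446)) = 1/(-2366 + 25949/45446) = 1/(-107499287/45446) = -45446/107499287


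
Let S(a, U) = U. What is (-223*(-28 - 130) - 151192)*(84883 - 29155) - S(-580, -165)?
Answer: -6462107259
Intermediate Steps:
(-223*(-28 - 130) - 151192)*(84883 - 29155) - S(-580, -165) = (-223*(-28 - 130) - 151192)*(84883 - 29155) - 1*(-165) = (-223*(-158) - 151192)*55728 + 165 = (35234 - 151192)*55728 + 165 = -115958*55728 + 165 = -6462107424 + 165 = -6462107259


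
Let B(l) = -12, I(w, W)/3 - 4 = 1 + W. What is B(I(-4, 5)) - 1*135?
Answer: -147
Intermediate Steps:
I(w, W) = 15 + 3*W (I(w, W) = 12 + 3*(1 + W) = 12 + (3 + 3*W) = 15 + 3*W)
B(I(-4, 5)) - 1*135 = -12 - 1*135 = -12 - 135 = -147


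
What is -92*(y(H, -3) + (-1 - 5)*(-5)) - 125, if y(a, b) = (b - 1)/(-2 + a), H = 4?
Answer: -2701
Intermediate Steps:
y(a, b) = (-1 + b)/(-2 + a)
-92*(y(H, -3) + (-1 - 5)*(-5)) - 125 = -92*((-1 - 3)/(-2 + 4) + (-1 - 5)*(-5)) - 125 = -92*(-4/2 - 6*(-5)) - 125 = -92*((½)*(-4) + 30) - 125 = -92*(-2 + 30) - 125 = -92*28 - 125 = -2576 - 125 = -2701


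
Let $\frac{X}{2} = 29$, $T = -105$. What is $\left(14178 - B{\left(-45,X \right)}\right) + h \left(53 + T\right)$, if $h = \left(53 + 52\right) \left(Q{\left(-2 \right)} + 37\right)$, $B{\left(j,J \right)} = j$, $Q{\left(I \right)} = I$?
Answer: $-176877$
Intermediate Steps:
$X = 58$ ($X = 2 \cdot 29 = 58$)
$h = 3675$ ($h = \left(53 + 52\right) \left(-2 + 37\right) = 105 \cdot 35 = 3675$)
$\left(14178 - B{\left(-45,X \right)}\right) + h \left(53 + T\right) = \left(14178 - -45\right) + 3675 \left(53 - 105\right) = \left(14178 + 45\right) + 3675 \left(-52\right) = 14223 - 191100 = -176877$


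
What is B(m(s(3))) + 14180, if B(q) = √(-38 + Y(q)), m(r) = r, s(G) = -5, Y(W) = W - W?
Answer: 14180 + I*√38 ≈ 14180.0 + 6.1644*I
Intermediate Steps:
Y(W) = 0
B(q) = I*√38 (B(q) = √(-38 + 0) = √(-38) = I*√38)
B(m(s(3))) + 14180 = I*√38 + 14180 = 14180 + I*√38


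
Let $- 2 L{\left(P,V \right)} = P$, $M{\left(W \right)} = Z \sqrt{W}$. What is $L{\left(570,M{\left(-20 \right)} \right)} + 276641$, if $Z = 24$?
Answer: $276356$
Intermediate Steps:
$M{\left(W \right)} = 24 \sqrt{W}$
$L{\left(P,V \right)} = - \frac{P}{2}$
$L{\left(570,M{\left(-20 \right)} \right)} + 276641 = \left(- \frac{1}{2}\right) 570 + 276641 = -285 + 276641 = 276356$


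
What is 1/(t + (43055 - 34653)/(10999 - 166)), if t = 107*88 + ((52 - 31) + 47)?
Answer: 10833/102748574 ≈ 0.00010543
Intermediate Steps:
t = 9484 (t = 9416 + (21 + 47) = 9416 + 68 = 9484)
1/(t + (43055 - 34653)/(10999 - 166)) = 1/(9484 + (43055 - 34653)/(10999 - 166)) = 1/(9484 + 8402/10833) = 1/(102748574/10833) = 10833/102748574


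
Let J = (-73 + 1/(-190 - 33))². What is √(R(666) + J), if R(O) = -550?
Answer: 5*√9507498/223 ≈ 69.135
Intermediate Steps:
J = 265038400/49729 (J = (-73 + 1/(-223))² = (-73 - 1/223)² = (-16280/223)² = 265038400/49729 ≈ 5329.7)
√(R(666) + J) = √(-550 + 265038400/49729) = √(237687450/49729) = 5*√9507498/223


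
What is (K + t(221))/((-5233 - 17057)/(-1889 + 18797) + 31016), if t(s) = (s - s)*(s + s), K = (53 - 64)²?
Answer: 340978/87399373 ≈ 0.0039014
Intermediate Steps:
K = 121 (K = (-11)² = 121)
t(s) = 0 (t(s) = 0*(2*s) = 0)
(K + t(221))/((-5233 - 17057)/(-1889 + 18797) + 31016) = (121 + 0)/((-5233 - 17057)/(-1889 + 18797) + 31016) = 121/(-22290/16908 + 31016) = 121/(-22290*1/16908 + 31016) = 121/(-3715/2818 + 31016) = 121/(87399373/2818) = 121*(2818/87399373) = 340978/87399373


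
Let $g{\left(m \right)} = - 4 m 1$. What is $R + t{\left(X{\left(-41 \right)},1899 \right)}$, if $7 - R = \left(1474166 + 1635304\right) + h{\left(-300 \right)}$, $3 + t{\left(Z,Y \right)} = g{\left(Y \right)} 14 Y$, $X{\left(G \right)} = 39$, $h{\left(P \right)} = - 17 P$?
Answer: $-205061822$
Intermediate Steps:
$g{\left(m \right)} = - 4 m$
$t{\left(Z,Y \right)} = -3 - 56 Y^{2}$ ($t{\left(Z,Y \right)} = -3 + - 4 Y 14 Y = -3 + - 56 Y Y = -3 - 56 Y^{2}$)
$R = -3114563$ ($R = 7 - \left(\left(1474166 + 1635304\right) - -5100\right) = 7 - \left(3109470 + 5100\right) = 7 - 3114570 = -3114563$)
$R + t{\left(X{\left(-41 \right)},1899 \right)} = -3114563 - \left(3 + 56 \cdot 1899^{2}\right) = -3114563 - 201947259 = -205061822$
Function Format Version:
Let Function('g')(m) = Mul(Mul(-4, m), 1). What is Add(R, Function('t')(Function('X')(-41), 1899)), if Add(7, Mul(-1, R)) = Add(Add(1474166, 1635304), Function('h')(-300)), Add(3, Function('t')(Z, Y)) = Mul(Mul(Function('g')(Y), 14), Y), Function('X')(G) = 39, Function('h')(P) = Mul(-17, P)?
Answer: -205061822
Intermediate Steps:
Function('g')(m) = Mul(-4, m)
Function('t')(Z, Y) = Add(-3, Mul(-56, Pow(Y, 2))) (Function('t')(Z, Y) = Add(-3, Mul(Mul(Mul(-4, Y), 14), Y)) = Add(-3, Mul(Mul(-56, Y), Y)) = Add(-3, Mul(-56, Pow(Y, 2))))
R = -3114563 (R = Add(7, Mul(-1, Add(Add(1474166, 1635304), Mul(-17, -300)))) = Add(7, Mul(-1, Add(3109470, 5100))) = Add(7, Mul(-1, 3114570)) = Add(7, -3114570) = -3114563)
Add(R, Function('t')(Function('X')(-41), 1899)) = Add(-3114563, Add(-3, Mul(-56, Pow(1899, 2)))) = Add(-3114563, Add(-3, Mul(-56, 3606201))) = Add(-3114563, Add(-3, -201947256)) = Add(-3114563, -201947259) = -205061822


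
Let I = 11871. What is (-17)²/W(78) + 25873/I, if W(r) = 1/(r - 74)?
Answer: 13748749/11871 ≈ 1158.2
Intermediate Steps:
W(r) = 1/(-74 + r)
(-17)²/W(78) + 25873/I = (-17)²/(1/(-74 + 78)) + 25873/11871 = 289/(1/4) + 25873*(1/11871) = 289/(¼) + 25873/11871 = 289*4 + 25873/11871 = 1156 + 25873/11871 = 13748749/11871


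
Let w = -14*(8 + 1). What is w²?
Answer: 15876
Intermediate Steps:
w = -126 (w = -14*9 = -126)
w² = (-126)² = 15876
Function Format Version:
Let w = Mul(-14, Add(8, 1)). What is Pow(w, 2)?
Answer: 15876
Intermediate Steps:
w = -126 (w = Mul(-14, 9) = -126)
Pow(w, 2) = Pow(-126, 2) = 15876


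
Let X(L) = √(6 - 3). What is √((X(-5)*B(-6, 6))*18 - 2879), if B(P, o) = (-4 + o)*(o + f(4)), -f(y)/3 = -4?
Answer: √(-2879 + 648*√3) ≈ 41.912*I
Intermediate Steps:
X(L) = √3
f(y) = 12 (f(y) = -3*(-4) = 12)
B(P, o) = (-4 + o)*(12 + o) (B(P, o) = (-4 + o)*(o + 12) = (-4 + o)*(12 + o))
√((X(-5)*B(-6, 6))*18 - 2879) = √((√3*(-48 + 6² + 8*6))*18 - 2879) = √((√3*(-48 + 36 + 48))*18 - 2879) = √((√3*36)*18 - 2879) = √((36*√3)*18 - 2879) = √(648*√3 - 2879) = √(-2879 + 648*√3)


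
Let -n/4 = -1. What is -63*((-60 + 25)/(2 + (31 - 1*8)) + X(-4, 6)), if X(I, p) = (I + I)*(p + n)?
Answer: 25641/5 ≈ 5128.2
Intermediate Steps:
n = 4 (n = -4*(-1) = 4)
X(I, p) = 2*I*(4 + p) (X(I, p) = (I + I)*(p + 4) = (2*I)*(4 + p) = 2*I*(4 + p))
-63*((-60 + 25)/(2 + (31 - 1*8)) + X(-4, 6)) = -63*((-60 + 25)/(2 + (31 - 1*8)) + 2*(-4)*(4 + 6)) = -63*(-35/(2 + (31 - 8)) + 2*(-4)*10) = -63*(-35/(2 + 23) - 80) = -63*(-35/25 - 80) = -63*(-35*1/25 - 80) = -63*(-7/5 - 80) = -63*(-407/5) = 25641/5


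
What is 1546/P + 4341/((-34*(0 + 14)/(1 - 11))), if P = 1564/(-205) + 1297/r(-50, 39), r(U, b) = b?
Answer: 7388860005/48763582 ≈ 151.52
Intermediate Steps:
P = 204889/7995 (P = 1564/(-205) + 1297/39 = 1564*(-1/205) + 1297*(1/39) = -1564/205 + 1297/39 = 204889/7995 ≈ 25.627)
1546/P + 4341/((-34*(0 + 14)/(1 - 11))) = 1546/(204889/7995) + 4341/((-34*(0 + 14)/(1 - 11))) = 1546*(7995/204889) + 4341/((-476/(-10))) = 12360270/204889 + 4341/((-476*(-1)/10)) = 12360270/204889 + 4341/((-34*(-7/5))) = 12360270/204889 + 4341/(238/5) = 12360270/204889 + 4341*(5/238) = 12360270/204889 + 21705/238 = 7388860005/48763582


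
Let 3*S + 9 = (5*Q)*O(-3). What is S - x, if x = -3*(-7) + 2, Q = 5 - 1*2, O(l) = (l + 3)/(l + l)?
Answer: -26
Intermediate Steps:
O(l) = (3 + l)/(2*l) (O(l) = (3 + l)/((2*l)) = (3 + l)*(1/(2*l)) = (3 + l)/(2*l))
Q = 3 (Q = 5 - 2 = 3)
x = 23 (x = 21 + 2 = 23)
S = -3 (S = -3 + ((5*3)*((½)*(3 - 3)/(-3)))/3 = -3 + (15*((½)*(-⅓)*0))/3 = -3 + (15*0)/3 = -3 + (⅓)*0 = -3 + 0 = -3)
S - x = -3 - 1*23 = -3 - 23 = -26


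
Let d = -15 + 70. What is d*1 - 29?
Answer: 26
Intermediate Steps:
d = 55
d*1 - 29 = 55*1 - 29 = 55 - 29 = 26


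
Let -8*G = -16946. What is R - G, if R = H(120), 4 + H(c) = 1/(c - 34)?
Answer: -365025/172 ≈ -2122.2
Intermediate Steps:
G = 8473/4 (G = -⅛*(-16946) = 8473/4 ≈ 2118.3)
H(c) = -4 + 1/(-34 + c) (H(c) = -4 + 1/(c - 34) = -4 + 1/(-34 + c))
R = -343/86 (R = (137 - 4*120)/(-34 + 120) = (137 - 480)/86 = (1/86)*(-343) = -343/86 ≈ -3.9884)
R - G = -343/86 - 1*8473/4 = -343/86 - 8473/4 = -365025/172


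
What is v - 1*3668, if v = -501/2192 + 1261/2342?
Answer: -9414344391/2566832 ≈ -3667.7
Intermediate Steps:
v = 795385/2566832 (v = -501*1/2192 + 1261*(1/2342) = -501/2192 + 1261/2342 = 795385/2566832 ≈ 0.30987)
v - 1*3668 = 795385/2566832 - 1*3668 = 795385/2566832 - 3668 = -9414344391/2566832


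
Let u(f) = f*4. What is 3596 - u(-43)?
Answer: 3768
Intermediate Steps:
u(f) = 4*f
3596 - u(-43) = 3596 - 4*(-43) = 3596 - 1*(-172) = 3596 + 172 = 3768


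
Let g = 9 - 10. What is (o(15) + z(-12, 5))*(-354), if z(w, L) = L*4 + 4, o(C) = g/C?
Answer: -42362/5 ≈ -8472.4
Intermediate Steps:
g = -1
o(C) = -1/C
z(w, L) = 4 + 4*L (z(w, L) = 4*L + 4 = 4 + 4*L)
(o(15) + z(-12, 5))*(-354) = (-1/15 + (4 + 4*5))*(-354) = (-1*1/15 + (4 + 20))*(-354) = (-1/15 + 24)*(-354) = (359/15)*(-354) = -42362/5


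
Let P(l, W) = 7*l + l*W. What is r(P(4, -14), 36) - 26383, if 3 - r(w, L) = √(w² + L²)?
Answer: -26380 - 4*√130 ≈ -26426.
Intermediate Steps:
P(l, W) = 7*l + W*l
r(w, L) = 3 - √(L² + w²) (r(w, L) = 3 - √(w² + L²) = 3 - √(L² + w²))
r(P(4, -14), 36) - 26383 = (3 - √(36² + (4*(7 - 14))²)) - 26383 = (3 - √(1296 + (4*(-7))²)) - 26383 = (3 - √(1296 + (-28)²)) - 26383 = (3 - √(1296 + 784)) - 26383 = (3 - √2080) - 26383 = (3 - 4*√130) - 26383 = -26380 - 4*√130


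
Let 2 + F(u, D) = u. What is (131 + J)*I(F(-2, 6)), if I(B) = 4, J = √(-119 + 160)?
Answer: 524 + 4*√41 ≈ 549.61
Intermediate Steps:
J = √41 ≈ 6.4031
F(u, D) = -2 + u
(131 + J)*I(F(-2, 6)) = (131 + √41)*4 = 524 + 4*√41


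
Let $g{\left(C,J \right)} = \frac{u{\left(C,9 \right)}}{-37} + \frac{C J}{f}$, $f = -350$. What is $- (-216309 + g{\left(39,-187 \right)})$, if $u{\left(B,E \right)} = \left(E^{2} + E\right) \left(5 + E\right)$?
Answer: $\frac{2801372709}{12950} \approx 2.1632 \cdot 10^{5}$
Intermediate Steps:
$u{\left(B,E \right)} = \left(5 + E\right) \left(E + E^{2}\right)$ ($u{\left(B,E \right)} = \left(E + E^{2}\right) \left(5 + E\right) = \left(5 + E\right) \left(E + E^{2}\right)$)
$g{\left(C,J \right)} = - \frac{1260}{37} - \frac{C J}{350}$ ($g{\left(C,J \right)} = \frac{9 \left(5 + 9^{2} + 6 \cdot 9\right)}{-37} + \frac{C J}{-350} = 9 \left(5 + 81 + 54\right) \left(- \frac{1}{37}\right) + C J \left(- \frac{1}{350}\right) = 9 \cdot 140 \left(- \frac{1}{37}\right) - \frac{C J}{350} = 1260 \left(- \frac{1}{37}\right) - \frac{C J}{350} = - \frac{1260}{37} - \frac{C J}{350}$)
$- (-216309 + g{\left(39,-187 \right)}) = - (-216309 - \left(\frac{1260}{37} + \frac{39}{350} \left(-187\right)\right)) = - (-216309 + \left(- \frac{1260}{37} + \frac{7293}{350}\right)) = - (-216309 - \frac{171159}{12950}) = \left(-1\right) \left(- \frac{2801372709}{12950}\right) = \frac{2801372709}{12950}$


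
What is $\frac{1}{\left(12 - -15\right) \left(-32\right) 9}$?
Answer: $- \frac{1}{7776} \approx -0.0001286$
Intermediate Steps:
$\frac{1}{\left(12 - -15\right) \left(-32\right) 9} = \frac{1}{\left(12 + 15\right) \left(-32\right) 9} = \frac{1}{27 \left(-32\right) 9} = \frac{1}{\left(-864\right) 9} = \frac{1}{-7776} = - \frac{1}{7776}$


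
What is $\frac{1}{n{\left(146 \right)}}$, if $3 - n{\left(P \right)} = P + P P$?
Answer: $- \frac{1}{21459} \approx -4.66 \cdot 10^{-5}$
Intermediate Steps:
$n{\left(P \right)} = 3 - P - P^{2}$ ($n{\left(P \right)} = 3 - \left(P + P P\right) = 3 - \left(P + P^{2}\right) = 3 - P - P^{2}$)
$\frac{1}{n{\left(146 \right)}} = \frac{1}{3 - 146 - 146^{2}} = \frac{1}{3 - 146 - 21316} = \frac{1}{-21459} = - \frac{1}{21459}$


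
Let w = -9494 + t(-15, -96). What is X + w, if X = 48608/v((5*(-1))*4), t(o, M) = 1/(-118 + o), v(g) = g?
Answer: -7929731/665 ≈ -11924.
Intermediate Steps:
w = -1262703/133 (w = -9494 + 1/(-118 - 15) = -9494 + 1/(-133) = -9494 - 1/133 = -1262703/133 ≈ -9494.0)
X = -12152/5 (X = 48608/(((5*(-1))*4)) = 48608/((-5*4)) = 48608/(-20) = 48608*(-1/20) = -12152/5 ≈ -2430.4)
X + w = -12152/5 - 1262703/133 = -7929731/665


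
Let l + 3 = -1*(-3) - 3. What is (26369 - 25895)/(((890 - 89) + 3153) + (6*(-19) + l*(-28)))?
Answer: 79/654 ≈ 0.12080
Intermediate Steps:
l = -3 (l = -3 + (-1*(-3) - 3) = -3 + (3 - 3) = -3 + 0 = -3)
(26369 - 25895)/(((890 - 89) + 3153) + (6*(-19) + l*(-28))) = (26369 - 25895)/(((890 - 89) + 3153) + (6*(-19) - 3*(-28))) = 474/((801 + 3153) + (-114 + 84)) = 474/(3954 - 30) = 474/3924 = 474*(1/3924) = 79/654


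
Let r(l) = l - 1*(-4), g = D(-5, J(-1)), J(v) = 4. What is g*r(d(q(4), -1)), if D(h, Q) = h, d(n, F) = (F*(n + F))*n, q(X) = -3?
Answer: 40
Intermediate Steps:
d(n, F) = F*n*(F + n) (d(n, F) = (F*(F + n))*n = F*n*(F + n))
g = -5
r(l) = 4 + l (r(l) = l + 4 = 4 + l)
g*r(d(q(4), -1)) = -5*(4 - 1*(-3)*(-1 - 3)) = -5*(4 - 1*(-3)*(-4)) = -5*(4 - 12) = -5*(-8) = 40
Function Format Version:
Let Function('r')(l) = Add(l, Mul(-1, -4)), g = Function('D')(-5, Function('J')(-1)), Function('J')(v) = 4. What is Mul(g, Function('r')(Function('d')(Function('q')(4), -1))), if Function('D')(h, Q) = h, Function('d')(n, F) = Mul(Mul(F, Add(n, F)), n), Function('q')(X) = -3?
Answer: 40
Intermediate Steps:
Function('d')(n, F) = Mul(F, n, Add(F, n)) (Function('d')(n, F) = Mul(Mul(F, Add(F, n)), n) = Mul(F, n, Add(F, n)))
g = -5
Function('r')(l) = Add(4, l) (Function('r')(l) = Add(l, 4) = Add(4, l))
Mul(g, Function('r')(Function('d')(Function('q')(4), -1))) = Mul(-5, Add(4, Mul(-1, -3, Add(-1, -3)))) = Mul(-5, Add(4, Mul(-1, -3, -4))) = Mul(-5, Add(4, -12)) = Mul(-5, -8) = 40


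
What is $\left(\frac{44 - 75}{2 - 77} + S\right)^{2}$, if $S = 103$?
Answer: $\frac{60155536}{5625} \approx 10694.0$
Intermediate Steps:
$\left(\frac{44 - 75}{2 - 77} + S\right)^{2} = \left(\frac{44 - 75}{2 - 77} + 103\right)^{2} = \left(- \frac{31}{-75} + 103\right)^{2} = \left(\left(-31\right) \left(- \frac{1}{75}\right) + 103\right)^{2} = \left(\frac{31}{75} + 103\right)^{2} = \left(\frac{7756}{75}\right)^{2} = \frac{60155536}{5625}$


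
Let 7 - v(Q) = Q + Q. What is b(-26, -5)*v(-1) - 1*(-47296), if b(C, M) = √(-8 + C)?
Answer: 47296 + 9*I*√34 ≈ 47296.0 + 52.479*I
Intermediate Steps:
v(Q) = 7 - 2*Q (v(Q) = 7 - (Q + Q) = 7 - 2*Q)
b(-26, -5)*v(-1) - 1*(-47296) = √(-8 - 26)*(7 - 2*(-1)) - 1*(-47296) = √(-34)*(7 + 2) + 47296 = (I*√34)*9 + 47296 = 9*I*√34 + 47296 = 47296 + 9*I*√34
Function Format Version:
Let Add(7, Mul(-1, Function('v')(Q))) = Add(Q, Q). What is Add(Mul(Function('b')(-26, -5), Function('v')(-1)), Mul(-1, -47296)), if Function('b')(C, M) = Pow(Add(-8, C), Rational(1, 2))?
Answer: Add(47296, Mul(9, I, Pow(34, Rational(1, 2)))) ≈ Add(47296., Mul(52.479, I))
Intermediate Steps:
Function('v')(Q) = Add(7, Mul(-2, Q)) (Function('v')(Q) = Add(7, Mul(-1, Add(Q, Q))) = Add(7, Mul(-1, Mul(2, Q))) = Add(7, Mul(-2, Q)))
Add(Mul(Function('b')(-26, -5), Function('v')(-1)), Mul(-1, -47296)) = Add(Mul(Pow(Add(-8, -26), Rational(1, 2)), Add(7, Mul(-2, -1))), Mul(-1, -47296)) = Add(Mul(Pow(-34, Rational(1, 2)), Add(7, 2)), 47296) = Add(Mul(Mul(I, Pow(34, Rational(1, 2))), 9), 47296) = Add(Mul(9, I, Pow(34, Rational(1, 2))), 47296) = Add(47296, Mul(9, I, Pow(34, Rational(1, 2))))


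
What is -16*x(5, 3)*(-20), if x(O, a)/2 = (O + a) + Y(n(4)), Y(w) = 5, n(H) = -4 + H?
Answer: 8320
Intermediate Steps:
x(O, a) = 10 + 2*O + 2*a (x(O, a) = 2*((O + a) + 5) = 2*(5 + O + a) = 10 + 2*O + 2*a)
-16*x(5, 3)*(-20) = -16*(10 + 2*5 + 2*3)*(-20) = -16*(10 + 10 + 6)*(-20) = -16*26*(-20) = -416*(-20) = 8320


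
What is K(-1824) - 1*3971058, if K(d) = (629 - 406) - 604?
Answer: -3971439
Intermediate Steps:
K(d) = -381 (K(d) = 223 - 604 = -381)
K(-1824) - 1*3971058 = -381 - 1*3971058 = -381 - 3971058 = -3971439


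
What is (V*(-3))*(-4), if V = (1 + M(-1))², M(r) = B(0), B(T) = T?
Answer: 12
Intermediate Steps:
M(r) = 0
V = 1 (V = (1 + 0)² = 1² = 1)
(V*(-3))*(-4) = (1*(-3))*(-4) = -3*(-4) = 12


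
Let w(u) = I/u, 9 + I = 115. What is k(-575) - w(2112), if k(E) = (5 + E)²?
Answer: 343094347/1056 ≈ 3.2490e+5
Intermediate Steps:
I = 106 (I = -9 + 115 = 106)
w(u) = 106/u
k(-575) - w(2112) = (5 - 575)² - 106/2112 = (-570)² - 106/2112 = 324900 - 1*53/1056 = 324900 - 53/1056 = 343094347/1056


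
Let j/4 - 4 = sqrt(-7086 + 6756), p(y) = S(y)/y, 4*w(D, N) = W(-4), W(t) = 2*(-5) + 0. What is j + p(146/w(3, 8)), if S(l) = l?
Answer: 17 + 4*I*sqrt(330) ≈ 17.0 + 72.664*I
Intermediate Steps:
W(t) = -10 (W(t) = -10 + 0 = -10)
w(D, N) = -5/2 (w(D, N) = (1/4)*(-10) = -5/2)
p(y) = 1 (p(y) = y/y = 1)
j = 16 + 4*I*sqrt(330) (j = 16 + 4*sqrt(-7086 + 6756) = 16 + 4*sqrt(-330) = 16 + 4*(I*sqrt(330)) = 16 + 4*I*sqrt(330) ≈ 16.0 + 72.664*I)
j + p(146/w(3, 8)) = (16 + 4*I*sqrt(330)) + 1 = 17 + 4*I*sqrt(330)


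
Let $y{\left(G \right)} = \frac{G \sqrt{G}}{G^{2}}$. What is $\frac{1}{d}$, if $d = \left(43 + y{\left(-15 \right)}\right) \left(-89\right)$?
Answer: $- \frac{645}{2468504} - \frac{i \sqrt{15}}{2468504} \approx -0.00026129 - 1.569 \cdot 10^{-6} i$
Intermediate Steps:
$y{\left(G \right)} = \frac{1}{\sqrt{G}}$ ($y{\left(G \right)} = \frac{G^{\frac{3}{2}}}{G^{2}} = \frac{1}{\sqrt{G}}$)
$d = -3827 + \frac{89 i \sqrt{15}}{15}$ ($d = \left(43 + \frac{1}{\sqrt{-15}}\right) \left(-89\right) = \left(43 - \frac{i \sqrt{15}}{15}\right) \left(-89\right) = -3827 + \frac{89 i \sqrt{15}}{15} \approx -3827.0 + 22.98 i$)
$\frac{1}{d} = \frac{1}{-3827 + \frac{89 i \sqrt{15}}{15}}$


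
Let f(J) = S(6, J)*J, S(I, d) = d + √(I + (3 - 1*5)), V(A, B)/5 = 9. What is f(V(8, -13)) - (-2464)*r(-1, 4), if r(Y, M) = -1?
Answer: -349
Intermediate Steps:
V(A, B) = 45 (V(A, B) = 5*9 = 45)
S(I, d) = d + √(-2 + I) (S(I, d) = d + √(I + (3 - 5)) = d + √(I - 2) = d + √(-2 + I))
f(J) = J*(2 + J) (f(J) = (J + √(-2 + 6))*J = (J + √4)*J = (J + 2)*J = (2 + J)*J = J*(2 + J))
f(V(8, -13)) - (-2464)*r(-1, 4) = 45*(2 + 45) - (-2464)*(-1) = 45*47 - 1*2464 = 2115 - 2464 = -349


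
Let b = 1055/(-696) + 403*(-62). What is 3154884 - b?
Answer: 2213190575/696 ≈ 3.1799e+6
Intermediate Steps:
b = -17391311/696 (b = 1055*(-1/696) - 24986 = -1055/696 - 24986 = -17391311/696 ≈ -24988.)
3154884 - b = 3154884 - 1*(-17391311/696) = 3154884 + 17391311/696 = 2213190575/696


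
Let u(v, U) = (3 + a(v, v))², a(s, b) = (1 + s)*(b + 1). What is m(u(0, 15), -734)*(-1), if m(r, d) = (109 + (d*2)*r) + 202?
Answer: 23177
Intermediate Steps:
a(s, b) = (1 + b)*(1 + s) (a(s, b) = (1 + s)*(1 + b) = (1 + b)*(1 + s))
u(v, U) = (4 + v² + 2*v)² (u(v, U) = (3 + (1 + v + v + v*v))² = (3 + (1 + v + v + v²))² = (3 + (1 + v² + 2*v))² = (4 + v² + 2*v)²)
m(r, d) = 311 + 2*d*r (m(r, d) = (109 + (2*d)*r) + 202 = (109 + 2*d*r) + 202 = 311 + 2*d*r)
m(u(0, 15), -734)*(-1) = (311 + 2*(-734)*(4 + 0² + 2*0)²)*(-1) = (311 + 2*(-734)*(4 + 0 + 0)²)*(-1) = (311 + 2*(-734)*4²)*(-1) = (311 + 2*(-734)*16)*(-1) = (311 - 23488)*(-1) = -23177*(-1) = 23177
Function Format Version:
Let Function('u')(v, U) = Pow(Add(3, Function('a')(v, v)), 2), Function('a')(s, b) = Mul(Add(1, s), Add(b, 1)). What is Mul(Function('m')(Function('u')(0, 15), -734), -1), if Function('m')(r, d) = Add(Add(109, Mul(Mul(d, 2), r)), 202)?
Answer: 23177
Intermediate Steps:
Function('a')(s, b) = Mul(Add(1, b), Add(1, s)) (Function('a')(s, b) = Mul(Add(1, s), Add(1, b)) = Mul(Add(1, b), Add(1, s)))
Function('u')(v, U) = Pow(Add(4, Pow(v, 2), Mul(2, v)), 2) (Function('u')(v, U) = Pow(Add(3, Add(1, v, v, Mul(v, v))), 2) = Pow(Add(3, Add(1, v, v, Pow(v, 2))), 2) = Pow(Add(3, Add(1, Pow(v, 2), Mul(2, v))), 2) = Pow(Add(4, Pow(v, 2), Mul(2, v)), 2))
Function('m')(r, d) = Add(311, Mul(2, d, r)) (Function('m')(r, d) = Add(Add(109, Mul(Mul(2, d), r)), 202) = Add(Add(109, Mul(2, d, r)), 202) = Add(311, Mul(2, d, r)))
Mul(Function('m')(Function('u')(0, 15), -734), -1) = Mul(Add(311, Mul(2, -734, Pow(Add(4, Pow(0, 2), Mul(2, 0)), 2))), -1) = Mul(Add(311, Mul(2, -734, Pow(Add(4, 0, 0), 2))), -1) = Mul(Add(311, Mul(2, -734, Pow(4, 2))), -1) = Mul(Add(311, Mul(2, -734, 16)), -1) = Mul(Add(311, -23488), -1) = Mul(-23177, -1) = 23177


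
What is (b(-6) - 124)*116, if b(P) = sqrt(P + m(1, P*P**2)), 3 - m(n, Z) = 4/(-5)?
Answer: -14384 + 116*I*sqrt(55)/5 ≈ -14384.0 + 172.06*I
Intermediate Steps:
m(n, Z) = 19/5 (m(n, Z) = 3 - 4/(-5) = 3 - 4*(-1)/5 = 3 - 1*(-4/5) = 3 + 4/5 = 19/5)
b(P) = sqrt(19/5 + P) (b(P) = sqrt(P + 19/5) = sqrt(19/5 + P))
(b(-6) - 124)*116 = (sqrt(95 + 25*(-6))/5 - 124)*116 = (sqrt(95 - 150)/5 - 124)*116 = (sqrt(-55)/5 - 124)*116 = ((I*sqrt(55))/5 - 124)*116 = (I*sqrt(55)/5 - 124)*116 = (-124 + I*sqrt(55)/5)*116 = -14384 + 116*I*sqrt(55)/5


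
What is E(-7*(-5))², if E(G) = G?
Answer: 1225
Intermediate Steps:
E(-7*(-5))² = (-7*(-5))² = 35² = 1225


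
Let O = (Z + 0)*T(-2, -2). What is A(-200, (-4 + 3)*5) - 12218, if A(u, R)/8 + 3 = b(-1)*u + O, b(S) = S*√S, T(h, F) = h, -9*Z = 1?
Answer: -110162/9 + 1600*I ≈ -12240.0 + 1600.0*I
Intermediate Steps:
Z = -⅑ (Z = -⅑*1 = -⅑ ≈ -0.11111)
O = 2/9 (O = (-⅑ + 0)*(-2) = -⅑*(-2) = 2/9 ≈ 0.22222)
b(S) = S^(3/2)
A(u, R) = -200/9 - 8*I*u (A(u, R) = -24 + 8*((-1)^(3/2)*u + 2/9) = -24 + 8*((-I)*u + 2/9) = -24 + 8*(-I*u + 2/9) = -24 + 8*(2/9 - I*u) = -24 + (16/9 - 8*I*u) = -200/9 - 8*I*u)
A(-200, (-4 + 3)*5) - 12218 = (-200/9 - 8*I*(-200)) - 12218 = (-200/9 + 1600*I) - 12218 = -110162/9 + 1600*I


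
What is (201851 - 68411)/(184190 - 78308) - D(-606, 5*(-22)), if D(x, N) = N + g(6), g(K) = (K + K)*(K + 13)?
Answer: -2060106/17647 ≈ -116.74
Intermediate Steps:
g(K) = 2*K*(13 + K) (g(K) = (2*K)*(13 + K) = 2*K*(13 + K))
D(x, N) = 228 + N (D(x, N) = N + 2*6*(13 + 6) = N + 2*6*19 = N + 228 = 228 + N)
(201851 - 68411)/(184190 - 78308) - D(-606, 5*(-22)) = (201851 - 68411)/(184190 - 78308) - (228 + 5*(-22)) = 133440/105882 - (228 - 110) = 133440*(1/105882) - 1*118 = 22240/17647 - 118 = -2060106/17647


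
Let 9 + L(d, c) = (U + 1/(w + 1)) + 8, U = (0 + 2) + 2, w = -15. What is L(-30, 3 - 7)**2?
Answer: 1681/196 ≈ 8.5765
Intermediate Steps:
U = 4 (U = 2 + 2 = 4)
L(d, c) = 41/14 (L(d, c) = -9 + ((4 + 1/(-15 + 1)) + 8) = -9 + ((4 + 1/(-14)) + 8) = -9 + ((4 - 1/14) + 8) = -9 + (55/14 + 8) = -9 + 167/14 = 41/14)
L(-30, 3 - 7)**2 = (41/14)**2 = 1681/196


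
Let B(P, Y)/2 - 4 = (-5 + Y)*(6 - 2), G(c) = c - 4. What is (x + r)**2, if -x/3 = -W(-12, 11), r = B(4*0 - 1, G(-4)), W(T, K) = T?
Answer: 17424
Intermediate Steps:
G(c) = -4 + c
B(P, Y) = -32 + 8*Y (B(P, Y) = 8 + 2*((-5 + Y)*(6 - 2)) = 8 + 2*((-5 + Y)*4) = 8 + 2*(-20 + 4*Y) = 8 + (-40 + 8*Y) = -32 + 8*Y)
r = -96 (r = -32 + 8*(-4 - 4) = -32 + 8*(-8) = -32 - 64 = -96)
x = -36 (x = -(-3)*(-12) = -3*12 = -36)
(x + r)**2 = (-36 - 96)**2 = (-132)**2 = 17424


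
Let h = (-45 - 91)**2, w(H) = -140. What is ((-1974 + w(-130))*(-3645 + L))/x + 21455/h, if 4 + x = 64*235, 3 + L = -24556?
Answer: 39396940727/9932352 ≈ 3966.5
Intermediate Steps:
L = -24559 (L = -3 - 24556 = -24559)
x = 15036 (x = -4 + 64*235 = -4 + 15040 = 15036)
h = 18496 (h = (-136)**2 = 18496)
((-1974 + w(-130))*(-3645 + L))/x + 21455/h = ((-1974 - 140)*(-3645 - 24559))/15036 + 21455/18496 = -2114*(-28204)*(1/15036) + 21455*(1/18496) = 59623256*(1/15036) + 21455/18496 = 2129402/537 + 21455/18496 = 39396940727/9932352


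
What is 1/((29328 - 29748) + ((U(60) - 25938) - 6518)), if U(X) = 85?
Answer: -1/32791 ≈ -3.0496e-5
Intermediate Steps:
1/((29328 - 29748) + ((U(60) - 25938) - 6518)) = 1/((29328 - 29748) + ((85 - 25938) - 6518)) = 1/(-420 + (-25853 - 6518)) = 1/(-420 - 32371) = 1/(-32791) = -1/32791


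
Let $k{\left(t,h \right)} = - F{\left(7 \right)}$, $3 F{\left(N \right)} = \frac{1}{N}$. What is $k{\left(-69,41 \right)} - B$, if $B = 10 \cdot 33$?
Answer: $- \frac{6931}{21} \approx -330.05$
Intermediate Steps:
$F{\left(N \right)} = \frac{1}{3 N}$
$B = 330$
$k{\left(t,h \right)} = - \frac{1}{21}$ ($k{\left(t,h \right)} = - \frac{1}{3 \cdot 7} = \left(-1\right) \frac{1}{21} = - \frac{1}{21}$)
$k{\left(-69,41 \right)} - B = - \frac{1}{21} - 330 = - \frac{6931}{21}$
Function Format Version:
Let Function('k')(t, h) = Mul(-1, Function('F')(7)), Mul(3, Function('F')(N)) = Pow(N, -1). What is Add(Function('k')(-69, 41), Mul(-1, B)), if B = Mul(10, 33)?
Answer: Rational(-6931, 21) ≈ -330.05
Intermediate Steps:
Function('F')(N) = Mul(Rational(1, 3), Pow(N, -1))
B = 330
Function('k')(t, h) = Rational(-1, 21) (Function('k')(t, h) = Mul(-1, Mul(Rational(1, 3), Pow(7, -1))) = Mul(-1, Mul(Rational(1, 3), Rational(1, 7))) = Mul(-1, Rational(1, 21)) = Rational(-1, 21))
Add(Function('k')(-69, 41), Mul(-1, B)) = Add(Rational(-1, 21), Mul(-1, 330)) = Add(Rational(-1, 21), -330) = Rational(-6931, 21)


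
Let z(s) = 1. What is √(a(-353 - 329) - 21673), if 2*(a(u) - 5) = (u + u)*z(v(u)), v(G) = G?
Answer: 5*I*√894 ≈ 149.5*I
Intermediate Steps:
a(u) = 5 + u (a(u) = 5 + ((u + u)*1)/2 = 5 + ((2*u)*1)/2 = 5 + (2*u)/2 = 5 + u)
√(a(-353 - 329) - 21673) = √((5 + (-353 - 329)) - 21673) = √((5 - 682) - 21673) = √(-677 - 21673) = √(-22350) = 5*I*√894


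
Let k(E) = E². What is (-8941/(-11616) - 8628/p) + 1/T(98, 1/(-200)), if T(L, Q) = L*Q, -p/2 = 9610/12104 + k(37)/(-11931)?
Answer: 3617641997408135/569686589472 ≈ 6350.2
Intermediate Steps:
p = -49043267/36103206 (p = -2*(9610/12104 + 37²/(-11931)) = -2*(9610*(1/12104) + 1369*(-1/11931)) = -2*(4805/6052 - 1369/11931) = -2*49043267/72206412 = -49043267/36103206 ≈ -1.3584)
(-8941/(-11616) - 8628/p) + 1/T(98, 1/(-200)) = (-8941/(-11616) - 8628/(-49043267/36103206)) + 1/(98/(-200)) = (-8941*(-1/11616) - 8628*(-36103206/49043267)) + 1/(98*(-1/200)) = (8941/11616 + 311498461368/49043267) + 1/(-49/100) = 3618804623100935/569686589472 - 100/49 = 3617641997408135/569686589472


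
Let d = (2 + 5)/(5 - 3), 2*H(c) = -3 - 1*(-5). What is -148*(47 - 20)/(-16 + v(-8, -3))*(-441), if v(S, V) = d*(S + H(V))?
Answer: -43512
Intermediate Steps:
H(c) = 1 (H(c) = (-3 - 1*(-5))/2 = (-3 + 5)/2 = (½)*2 = 1)
d = 7/2 ≈ 3.5000
v(S, V) = 7/2 + 7*S/2 (v(S, V) = 7*(S + 1)/2 = 7*(1 + S)/2 = 7/2 + 7*S/2)
-148*(47 - 20)/(-16 + v(-8, -3))*(-441) = -148*(47 - 20)/(-16 + (7/2 + (7/2)*(-8)))*(-441) = -148*27/(-16 + (7/2 - 28))*(-441) = -148*27/(-16 - 49/2)*(-441) = -148/((-81/2*1/27))*(-441) = -148/(-3/2)*(-441) = -148*(-⅔)*(-441) = (296/3)*(-441) = -43512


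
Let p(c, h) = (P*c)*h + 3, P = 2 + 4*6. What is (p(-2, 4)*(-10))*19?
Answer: 38950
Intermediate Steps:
P = 26 (P = 2 + 24 = 26)
p(c, h) = 3 + 26*c*h (p(c, h) = (26*c)*h + 3 = 26*c*h + 3 = 3 + 26*c*h)
(p(-2, 4)*(-10))*19 = ((3 + 26*(-2)*4)*(-10))*19 = ((3 - 208)*(-10))*19 = -205*(-10)*19 = 2050*19 = 38950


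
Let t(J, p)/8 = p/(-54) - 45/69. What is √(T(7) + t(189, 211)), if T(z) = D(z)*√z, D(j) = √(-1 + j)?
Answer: √(-1562988 + 42849*√42)/207 ≈ 5.4769*I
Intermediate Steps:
t(J, p) = -120/23 - 4*p/27 (t(J, p) = 8*(p/(-54) - 45/69) = 8*(p*(-1/54) - 45*1/69) = 8*(-p/54 - 15/23) = 8*(-15/23 - p/54) = -120/23 - 4*p/27)
T(z) = √z*√(-1 + z) (T(z) = √(-1 + z)*√z = √z*√(-1 + z))
√(T(7) + t(189, 211)) = √(√7*√(-1 + 7) + (-120/23 - 4/27*211)) = √(√7*√6 + (-120/23 - 844/27)) = √(√42 - 22652/621) = √(-22652/621 + √42)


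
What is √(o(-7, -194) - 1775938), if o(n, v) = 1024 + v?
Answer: 2*I*√443777 ≈ 1332.3*I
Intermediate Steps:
√(o(-7, -194) - 1775938) = √((1024 - 194) - 1775938) = √(830 - 1775938) = √(-1775108) = 2*I*√443777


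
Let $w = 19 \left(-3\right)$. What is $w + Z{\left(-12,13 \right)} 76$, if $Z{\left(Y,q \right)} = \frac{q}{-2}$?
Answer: $-551$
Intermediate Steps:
$w = -57$
$Z{\left(Y,q \right)} = - \frac{q}{2}$ ($Z{\left(Y,q \right)} = q \left(- \frac{1}{2}\right) = - \frac{q}{2}$)
$w + Z{\left(-12,13 \right)} 76 = -57 + \left(- \frac{1}{2}\right) 13 \cdot 76 = -57 - 494 = -551$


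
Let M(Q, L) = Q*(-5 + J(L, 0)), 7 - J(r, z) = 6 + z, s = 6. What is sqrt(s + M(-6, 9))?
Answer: sqrt(30) ≈ 5.4772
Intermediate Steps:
J(r, z) = 1 - z (J(r, z) = 7 - (6 + z) = 7 + (-6 - z) = 1 - z)
M(Q, L) = -4*Q (M(Q, L) = Q*(-5 + (1 - 1*0)) = Q*(-5 + (1 + 0)) = Q*(-5 + 1) = Q*(-4) = -4*Q)
sqrt(s + M(-6, 9)) = sqrt(6 - 4*(-6)) = sqrt(6 + 24) = sqrt(30)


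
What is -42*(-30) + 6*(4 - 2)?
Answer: 1272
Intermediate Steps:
-42*(-30) + 6*(4 - 2) = 1260 + 6*2 = 1260 + 12 = 1272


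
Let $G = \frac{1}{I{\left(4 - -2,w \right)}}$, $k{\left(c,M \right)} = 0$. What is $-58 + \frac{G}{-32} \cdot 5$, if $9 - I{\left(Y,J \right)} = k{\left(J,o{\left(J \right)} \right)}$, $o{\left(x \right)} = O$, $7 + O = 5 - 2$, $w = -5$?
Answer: $- \frac{16709}{288} \approx -58.017$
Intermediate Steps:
$O = -4$ ($O = -7 + \left(5 - 2\right) = -7 + 3 = -4$)
$o{\left(x \right)} = -4$
$I{\left(Y,J \right)} = 9$ ($I{\left(Y,J \right)} = 9 - 0 = 9 + 0 = 9$)
$G = \frac{1}{9} \approx 0.11111$
$-58 + \frac{G}{-32} \cdot 5 = -58 + \frac{1}{9 \left(-32\right)} 5 = -58 + \frac{1}{9} \left(- \frac{1}{32}\right) 5 = -58 - \frac{5}{288} = - \frac{16709}{288}$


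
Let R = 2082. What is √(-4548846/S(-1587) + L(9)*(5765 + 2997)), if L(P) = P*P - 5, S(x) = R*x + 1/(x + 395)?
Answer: 2*√2582412186785499255501530/3938527729 ≈ 816.04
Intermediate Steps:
S(x) = 1/(395 + x) + 2082*x (S(x) = 2082*x + 1/(x + 395) = 2082*x + 1/(395 + x) = 1/(395 + x) + 2082*x)
L(P) = -5 + P² (L(P) = P² - 5 = -5 + P²)
√(-4548846/S(-1587) + L(9)*(5765 + 2997)) = √(-4548846*(395 - 1587)/(1 + 2082*(-1587)² + 822390*(-1587)) + (-5 + 9²)*(5765 + 2997)) = √(-4548846*(-1192/(1 + 2082*2518569 - 1305132930)) + (-5 + 81)*8762) = √(-4548846*(-1192/(1 + 5243660658 - 1305132930)) + 76*8762) = √(-4548846/((-1/1192*3938527729)) + 665912) = √(-4548846/(-3938527729/1192) + 665912) = √(-4548846*(-1192/3938527729) + 665912) = √(5422224432/3938527729 + 665912) = √(2622718299298280/3938527729) = 2*√2582412186785499255501530/3938527729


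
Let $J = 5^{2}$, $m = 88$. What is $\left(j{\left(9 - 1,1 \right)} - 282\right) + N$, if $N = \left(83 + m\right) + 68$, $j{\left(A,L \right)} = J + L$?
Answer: $-17$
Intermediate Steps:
$J = 25$
$j{\left(A,L \right)} = 25 + L$
$N = 239$ ($N = \left(83 + 88\right) + 68 = 171 + 68 = 239$)
$\left(j{\left(9 - 1,1 \right)} - 282\right) + N = \left(\left(25 + 1\right) - 282\right) + 239 = \left(26 - 282\right) + 239 = -256 + 239 = -17$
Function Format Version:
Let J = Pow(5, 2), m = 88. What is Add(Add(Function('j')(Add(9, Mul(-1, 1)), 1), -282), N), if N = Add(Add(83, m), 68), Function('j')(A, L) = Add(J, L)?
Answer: -17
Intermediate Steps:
J = 25
Function('j')(A, L) = Add(25, L)
N = 239 (N = Add(Add(83, 88), 68) = Add(171, 68) = 239)
Add(Add(Function('j')(Add(9, Mul(-1, 1)), 1), -282), N) = Add(Add(Add(25, 1), -282), 239) = Add(Add(26, -282), 239) = Add(-256, 239) = -17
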